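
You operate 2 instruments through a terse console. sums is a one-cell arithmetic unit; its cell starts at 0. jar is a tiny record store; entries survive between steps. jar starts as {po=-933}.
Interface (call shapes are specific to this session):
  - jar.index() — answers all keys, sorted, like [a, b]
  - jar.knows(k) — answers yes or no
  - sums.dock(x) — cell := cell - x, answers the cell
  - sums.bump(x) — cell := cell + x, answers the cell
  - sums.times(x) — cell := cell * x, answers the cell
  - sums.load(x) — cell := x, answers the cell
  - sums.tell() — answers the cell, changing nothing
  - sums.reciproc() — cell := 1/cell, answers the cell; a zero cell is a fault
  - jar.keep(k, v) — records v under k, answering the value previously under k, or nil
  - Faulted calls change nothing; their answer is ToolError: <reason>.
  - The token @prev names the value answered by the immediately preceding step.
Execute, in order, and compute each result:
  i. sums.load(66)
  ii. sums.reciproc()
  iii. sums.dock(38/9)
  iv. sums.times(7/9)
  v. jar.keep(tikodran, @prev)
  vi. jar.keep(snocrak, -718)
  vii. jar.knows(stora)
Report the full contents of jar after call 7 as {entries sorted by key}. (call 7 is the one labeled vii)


>> sums.load(66)
<< 66
>> sums.reciproc()
<< 1/66
>> sums.dock(38/9)
<< -833/198
>> sums.times(7/9)
<< -5831/1782
>> jar.keep(tikodran, @prev)
<< nil
>> jar.keep(snocrak, -718)
<< nil
>> jar.knows(stora)
<< no

Answer: {po=-933, snocrak=-718, tikodran=-5831/1782}


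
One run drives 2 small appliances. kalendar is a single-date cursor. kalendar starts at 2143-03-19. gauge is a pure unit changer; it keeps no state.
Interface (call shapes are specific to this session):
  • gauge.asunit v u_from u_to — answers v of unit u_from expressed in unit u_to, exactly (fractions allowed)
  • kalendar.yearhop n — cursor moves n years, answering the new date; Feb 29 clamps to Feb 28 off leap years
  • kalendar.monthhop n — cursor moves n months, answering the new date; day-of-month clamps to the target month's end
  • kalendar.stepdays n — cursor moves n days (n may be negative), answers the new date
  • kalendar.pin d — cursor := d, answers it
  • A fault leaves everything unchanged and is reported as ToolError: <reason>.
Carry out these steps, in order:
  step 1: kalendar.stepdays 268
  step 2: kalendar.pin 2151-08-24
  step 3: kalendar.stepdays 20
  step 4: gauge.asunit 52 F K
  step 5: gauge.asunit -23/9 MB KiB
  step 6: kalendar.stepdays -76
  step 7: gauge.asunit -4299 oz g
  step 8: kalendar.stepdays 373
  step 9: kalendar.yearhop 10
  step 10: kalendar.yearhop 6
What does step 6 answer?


Answer: 2151-06-29

Derivation:
Then kalendar.stepdays on 268, → 2143-12-12.
Calling kalendar.pin on 2151-08-24, and get 2151-08-24.
I try kalendar.stepdays on 20, which returns 2151-09-13.
Calling gauge.asunit on 52, F, K, and see 51167/180.
Using gauge.asunit on -23/9, MB, KiB, and get -359375/144.
I run kalendar.stepdays on -76, yielding 2151-06-29.
Next I call gauge.asunit on -4299, oz, g, → -194999359863/1600000.
Using kalendar.stepdays on 373, and observe 2152-07-06.
I invoke kalendar.yearhop on 10, and see 2162-07-06.
Using kalendar.yearhop on 6, — result: 2168-07-06.


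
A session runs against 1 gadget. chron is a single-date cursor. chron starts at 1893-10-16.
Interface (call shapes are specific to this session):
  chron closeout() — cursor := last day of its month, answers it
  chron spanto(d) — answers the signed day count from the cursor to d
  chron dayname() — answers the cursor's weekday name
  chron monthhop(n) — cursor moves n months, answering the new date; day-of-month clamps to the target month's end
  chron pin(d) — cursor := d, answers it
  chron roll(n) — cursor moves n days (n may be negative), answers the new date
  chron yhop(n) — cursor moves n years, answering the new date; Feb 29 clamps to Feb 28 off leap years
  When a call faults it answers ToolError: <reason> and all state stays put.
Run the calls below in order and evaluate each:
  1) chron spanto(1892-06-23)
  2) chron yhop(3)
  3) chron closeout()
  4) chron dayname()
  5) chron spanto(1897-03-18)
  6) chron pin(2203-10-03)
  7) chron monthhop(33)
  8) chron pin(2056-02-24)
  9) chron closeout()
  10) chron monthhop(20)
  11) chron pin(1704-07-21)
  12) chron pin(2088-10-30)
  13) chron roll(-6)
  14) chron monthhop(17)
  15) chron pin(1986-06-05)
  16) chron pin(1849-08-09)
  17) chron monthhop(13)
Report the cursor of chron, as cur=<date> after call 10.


Do: chron spanto[d→1892-06-23]
See: -480
Do: chron yhop[n→3]
See: 1896-10-16
Do: chron closeout[]
See: 1896-10-31
Do: chron dayname[]
See: Saturday
Do: chron spanto[d→1897-03-18]
See: 138
Do: chron pin[d→2203-10-03]
See: 2203-10-03
Do: chron monthhop[n→33]
See: 2206-07-03
Do: chron pin[d→2056-02-24]
See: 2056-02-24
Do: chron closeout[]
See: 2056-02-29
Do: chron monthhop[n→20]
See: 2057-10-29
Do: chron pin[d→1704-07-21]
See: 1704-07-21
Do: chron pin[d→2088-10-30]
See: 2088-10-30
Do: chron roll[n→-6]
See: 2088-10-24
Do: chron monthhop[n→17]
See: 2090-03-24
Do: chron pin[d→1986-06-05]
See: 1986-06-05
Do: chron pin[d→1849-08-09]
See: 1849-08-09
Do: chron monthhop[n→13]
See: 1850-09-09

Answer: cur=2057-10-29


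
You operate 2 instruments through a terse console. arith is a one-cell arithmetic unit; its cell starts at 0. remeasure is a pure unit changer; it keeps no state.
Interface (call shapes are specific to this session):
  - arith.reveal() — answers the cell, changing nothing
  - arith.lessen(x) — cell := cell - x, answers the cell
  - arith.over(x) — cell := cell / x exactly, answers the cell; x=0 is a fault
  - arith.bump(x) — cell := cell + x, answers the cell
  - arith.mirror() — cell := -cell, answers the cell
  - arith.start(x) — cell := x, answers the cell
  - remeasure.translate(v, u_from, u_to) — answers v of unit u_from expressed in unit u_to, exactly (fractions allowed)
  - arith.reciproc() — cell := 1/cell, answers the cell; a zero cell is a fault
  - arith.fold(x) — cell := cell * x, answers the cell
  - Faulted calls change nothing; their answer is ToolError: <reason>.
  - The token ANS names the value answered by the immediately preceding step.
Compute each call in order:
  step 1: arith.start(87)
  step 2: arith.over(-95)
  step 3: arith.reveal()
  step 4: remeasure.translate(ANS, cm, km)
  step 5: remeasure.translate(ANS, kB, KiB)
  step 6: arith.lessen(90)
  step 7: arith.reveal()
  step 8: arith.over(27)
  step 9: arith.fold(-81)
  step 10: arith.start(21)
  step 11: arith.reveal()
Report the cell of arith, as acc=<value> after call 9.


Answer: acc=25911/95

Derivation:
! arith.start(x: 87) == 87
! arith.over(x: -95) == -87/95
! arith.reveal() == -87/95
! remeasure.translate(v: ANS, u_from: cm, u_to: km) == -87/9500000
! remeasure.translate(v: ANS, u_from: kB, u_to: KiB) == -87/9728000
! arith.lessen(x: 90) == -8637/95
! arith.reveal() == -8637/95
! arith.over(x: 27) == -2879/855
! arith.fold(x: -81) == 25911/95
! arith.start(x: 21) == 21
! arith.reveal() == 21


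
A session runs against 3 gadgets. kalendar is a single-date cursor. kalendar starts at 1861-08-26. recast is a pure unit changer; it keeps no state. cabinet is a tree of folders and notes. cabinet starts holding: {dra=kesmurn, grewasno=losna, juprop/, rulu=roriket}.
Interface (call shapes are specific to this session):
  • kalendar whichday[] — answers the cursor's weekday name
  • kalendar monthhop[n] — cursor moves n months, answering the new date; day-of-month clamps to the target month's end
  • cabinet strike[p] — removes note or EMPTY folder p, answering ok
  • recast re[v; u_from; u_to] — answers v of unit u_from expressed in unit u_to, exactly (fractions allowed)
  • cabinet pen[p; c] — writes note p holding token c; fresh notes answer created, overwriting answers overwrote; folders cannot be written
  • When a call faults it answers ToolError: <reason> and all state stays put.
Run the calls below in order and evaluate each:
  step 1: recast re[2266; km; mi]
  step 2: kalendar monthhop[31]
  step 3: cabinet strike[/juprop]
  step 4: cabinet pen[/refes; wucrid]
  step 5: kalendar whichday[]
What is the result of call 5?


Answer: Saturday

Derivation:
-> recast re(2266, km, mi)
<- 1609375/1143
-> kalendar monthhop(31)
<- 1864-03-26
-> cabinet strike(/juprop)
<- ok
-> cabinet pen(/refes, wucrid)
<- created
-> kalendar whichday()
<- Saturday


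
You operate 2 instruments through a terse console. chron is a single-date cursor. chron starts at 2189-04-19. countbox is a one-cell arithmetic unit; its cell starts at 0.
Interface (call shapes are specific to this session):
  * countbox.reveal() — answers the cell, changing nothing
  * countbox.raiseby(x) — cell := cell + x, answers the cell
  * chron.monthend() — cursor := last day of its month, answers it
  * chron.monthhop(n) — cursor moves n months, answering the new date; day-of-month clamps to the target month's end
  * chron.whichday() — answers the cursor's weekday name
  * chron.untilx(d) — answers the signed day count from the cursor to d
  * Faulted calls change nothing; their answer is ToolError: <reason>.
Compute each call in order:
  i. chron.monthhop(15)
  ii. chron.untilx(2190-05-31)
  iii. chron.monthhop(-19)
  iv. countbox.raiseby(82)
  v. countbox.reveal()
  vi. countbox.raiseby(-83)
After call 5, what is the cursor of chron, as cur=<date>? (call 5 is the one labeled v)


Answer: cur=2188-12-19

Derivation:
→ monthhop(n→15)
← 2190-07-19
→ untilx(d→2190-05-31)
← -49
→ monthhop(n→-19)
← 2188-12-19
→ raiseby(x→82)
← 82
→ reveal()
← 82
→ raiseby(x→-83)
← -1


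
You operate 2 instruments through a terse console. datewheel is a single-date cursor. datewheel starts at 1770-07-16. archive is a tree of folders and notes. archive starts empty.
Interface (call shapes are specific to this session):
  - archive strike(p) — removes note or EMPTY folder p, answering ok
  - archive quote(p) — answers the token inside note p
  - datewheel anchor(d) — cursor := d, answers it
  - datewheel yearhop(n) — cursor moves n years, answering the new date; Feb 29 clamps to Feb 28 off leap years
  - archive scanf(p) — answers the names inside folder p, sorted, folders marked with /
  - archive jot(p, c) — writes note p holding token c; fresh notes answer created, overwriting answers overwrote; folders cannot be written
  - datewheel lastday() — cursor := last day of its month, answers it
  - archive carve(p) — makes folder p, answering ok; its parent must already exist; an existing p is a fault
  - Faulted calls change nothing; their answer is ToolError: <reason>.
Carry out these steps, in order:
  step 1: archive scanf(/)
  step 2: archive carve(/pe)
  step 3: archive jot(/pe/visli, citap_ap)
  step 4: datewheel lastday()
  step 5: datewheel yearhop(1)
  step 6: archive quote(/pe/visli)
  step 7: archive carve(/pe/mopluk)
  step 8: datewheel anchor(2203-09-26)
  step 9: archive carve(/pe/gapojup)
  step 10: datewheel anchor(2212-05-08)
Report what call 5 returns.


# archive scanf(/) ~> []
# archive carve(/pe) ~> ok
# archive jot(/pe/visli, citap_ap) ~> created
# datewheel lastday() ~> 1770-07-31
# datewheel yearhop(1) ~> 1771-07-31
# archive quote(/pe/visli) ~> citap_ap
# archive carve(/pe/mopluk) ~> ok
# datewheel anchor(2203-09-26) ~> 2203-09-26
# archive carve(/pe/gapojup) ~> ok
# datewheel anchor(2212-05-08) ~> 2212-05-08

Answer: 1771-07-31


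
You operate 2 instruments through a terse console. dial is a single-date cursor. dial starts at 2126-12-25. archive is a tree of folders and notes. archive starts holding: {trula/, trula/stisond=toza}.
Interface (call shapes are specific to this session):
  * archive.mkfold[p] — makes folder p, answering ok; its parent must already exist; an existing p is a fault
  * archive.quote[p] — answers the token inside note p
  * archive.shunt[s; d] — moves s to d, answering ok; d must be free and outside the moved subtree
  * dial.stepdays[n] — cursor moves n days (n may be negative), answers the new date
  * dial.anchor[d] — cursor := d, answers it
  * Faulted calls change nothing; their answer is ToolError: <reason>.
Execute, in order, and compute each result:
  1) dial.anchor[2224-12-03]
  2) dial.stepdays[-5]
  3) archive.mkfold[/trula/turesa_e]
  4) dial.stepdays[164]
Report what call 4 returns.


Answer: 2225-05-11

Derivation:
! dial.anchor(d='2224-12-03') == 2224-12-03
! dial.stepdays(n='-5') == 2224-11-28
! archive.mkfold(p='/trula/turesa_e') == ok
! dial.stepdays(n='164') == 2225-05-11


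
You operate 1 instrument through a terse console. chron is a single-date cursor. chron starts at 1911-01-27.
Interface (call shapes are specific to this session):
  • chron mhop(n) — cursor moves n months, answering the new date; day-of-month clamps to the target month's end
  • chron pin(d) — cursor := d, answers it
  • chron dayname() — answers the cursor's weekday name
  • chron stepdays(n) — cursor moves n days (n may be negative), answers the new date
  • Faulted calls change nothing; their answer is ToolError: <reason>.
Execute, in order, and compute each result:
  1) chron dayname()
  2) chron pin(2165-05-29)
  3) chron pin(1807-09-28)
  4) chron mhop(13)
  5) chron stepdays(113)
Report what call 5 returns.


Answer: 1809-02-18

Derivation:
$ chron dayname
[out] Friday
$ chron pin 2165-05-29
[out] 2165-05-29
$ chron pin 1807-09-28
[out] 1807-09-28
$ chron mhop 13
[out] 1808-10-28
$ chron stepdays 113
[out] 1809-02-18


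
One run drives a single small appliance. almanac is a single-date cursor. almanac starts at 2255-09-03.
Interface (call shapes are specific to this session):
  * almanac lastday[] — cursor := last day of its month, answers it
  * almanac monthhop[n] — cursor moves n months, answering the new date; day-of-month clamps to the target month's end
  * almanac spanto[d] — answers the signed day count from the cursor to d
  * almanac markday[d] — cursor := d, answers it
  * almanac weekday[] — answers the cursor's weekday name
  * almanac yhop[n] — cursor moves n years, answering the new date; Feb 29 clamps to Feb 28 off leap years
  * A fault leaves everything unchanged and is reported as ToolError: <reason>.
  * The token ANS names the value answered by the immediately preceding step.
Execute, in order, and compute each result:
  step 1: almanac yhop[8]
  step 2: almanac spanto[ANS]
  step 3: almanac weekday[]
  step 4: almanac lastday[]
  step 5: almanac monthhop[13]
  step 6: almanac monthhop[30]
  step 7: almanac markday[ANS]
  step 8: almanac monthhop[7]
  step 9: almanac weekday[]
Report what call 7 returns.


Answer: 2267-04-30

Derivation:
Invoking almanac yhop with n: 8, and get 2263-09-03.
I invoke almanac spanto with d: ANS, — result: 0.
I use almanac weekday, — result: Thursday.
Calling almanac lastday(): 2263-09-30.
Then almanac monthhop with n: 13, yielding 2264-10-30.
I invoke almanac monthhop with n: 30, yielding 2267-04-30.
I use almanac markday with d: ANS, which returns 2267-04-30.
Invoking almanac monthhop with n: 7, → 2267-11-30.
Now I run almanac weekday(), → Saturday.


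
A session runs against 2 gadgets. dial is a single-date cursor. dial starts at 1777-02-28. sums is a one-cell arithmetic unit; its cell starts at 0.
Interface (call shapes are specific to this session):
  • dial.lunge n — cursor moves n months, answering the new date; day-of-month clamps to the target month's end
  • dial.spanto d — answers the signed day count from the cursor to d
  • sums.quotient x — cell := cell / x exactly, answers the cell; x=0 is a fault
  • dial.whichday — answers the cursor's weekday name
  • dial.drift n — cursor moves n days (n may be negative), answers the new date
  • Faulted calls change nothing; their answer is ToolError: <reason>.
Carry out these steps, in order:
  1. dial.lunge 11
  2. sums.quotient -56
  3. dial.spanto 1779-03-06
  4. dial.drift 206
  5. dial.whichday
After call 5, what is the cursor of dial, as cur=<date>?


Answer: cur=1778-08-22

Derivation:
! dial.lunge(n=11) == 1778-01-28
! sums.quotient(x=-56) == 0
! dial.spanto(d=1779-03-06) == 402
! dial.drift(n=206) == 1778-08-22
! dial.whichday() == Saturday


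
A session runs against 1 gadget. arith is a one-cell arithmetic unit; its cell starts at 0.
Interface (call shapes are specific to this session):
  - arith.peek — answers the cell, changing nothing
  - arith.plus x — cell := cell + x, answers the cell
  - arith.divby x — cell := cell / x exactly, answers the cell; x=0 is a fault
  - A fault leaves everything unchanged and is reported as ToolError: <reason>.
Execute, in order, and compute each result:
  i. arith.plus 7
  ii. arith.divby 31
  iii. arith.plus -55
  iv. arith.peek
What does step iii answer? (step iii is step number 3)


Answer: -1698/31

Derivation:
[in] arith.plus x→7
= 7
[in] arith.divby x→31
= 7/31
[in] arith.plus x→-55
= -1698/31
[in] arith.peek
= -1698/31


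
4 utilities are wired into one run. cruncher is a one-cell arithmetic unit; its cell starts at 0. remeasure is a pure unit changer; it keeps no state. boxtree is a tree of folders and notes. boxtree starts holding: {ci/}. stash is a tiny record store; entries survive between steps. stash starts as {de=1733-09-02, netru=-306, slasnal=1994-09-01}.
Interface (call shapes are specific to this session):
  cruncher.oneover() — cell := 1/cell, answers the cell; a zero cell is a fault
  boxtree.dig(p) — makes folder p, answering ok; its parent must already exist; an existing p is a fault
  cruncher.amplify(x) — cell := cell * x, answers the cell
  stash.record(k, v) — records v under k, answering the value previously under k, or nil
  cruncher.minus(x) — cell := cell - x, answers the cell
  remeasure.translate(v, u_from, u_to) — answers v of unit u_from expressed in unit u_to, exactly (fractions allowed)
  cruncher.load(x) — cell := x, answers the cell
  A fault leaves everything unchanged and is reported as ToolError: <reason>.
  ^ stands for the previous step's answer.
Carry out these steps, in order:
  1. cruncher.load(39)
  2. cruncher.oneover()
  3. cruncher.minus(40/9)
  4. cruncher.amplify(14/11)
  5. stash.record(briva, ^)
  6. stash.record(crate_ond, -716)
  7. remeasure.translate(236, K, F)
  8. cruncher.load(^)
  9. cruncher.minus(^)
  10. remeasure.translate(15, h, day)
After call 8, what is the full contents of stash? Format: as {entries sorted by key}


Answer: {briva=-658/117, crate_ond=-716, de=1733-09-02, netru=-306, slasnal=1994-09-01}

Derivation:
Calling cruncher.load on 39, → 39.
Calling cruncher.oneover: 1/39.
I run cruncher.minus on 40/9: -517/117.
Invoking cruncher.amplify on 14/11, and get -658/117.
Using stash.record on briva, ^, — result: nil.
Calling stash.record on crate_ond, -716, — result: nil.
I run remeasure.translate on 236, K, F, and get -3487/100.
I call cruncher.load on ^, and get -3487/100.
I try cruncher.minus on ^, and get 0.
Next I call remeasure.translate on 15, h, day, yielding 5/8.


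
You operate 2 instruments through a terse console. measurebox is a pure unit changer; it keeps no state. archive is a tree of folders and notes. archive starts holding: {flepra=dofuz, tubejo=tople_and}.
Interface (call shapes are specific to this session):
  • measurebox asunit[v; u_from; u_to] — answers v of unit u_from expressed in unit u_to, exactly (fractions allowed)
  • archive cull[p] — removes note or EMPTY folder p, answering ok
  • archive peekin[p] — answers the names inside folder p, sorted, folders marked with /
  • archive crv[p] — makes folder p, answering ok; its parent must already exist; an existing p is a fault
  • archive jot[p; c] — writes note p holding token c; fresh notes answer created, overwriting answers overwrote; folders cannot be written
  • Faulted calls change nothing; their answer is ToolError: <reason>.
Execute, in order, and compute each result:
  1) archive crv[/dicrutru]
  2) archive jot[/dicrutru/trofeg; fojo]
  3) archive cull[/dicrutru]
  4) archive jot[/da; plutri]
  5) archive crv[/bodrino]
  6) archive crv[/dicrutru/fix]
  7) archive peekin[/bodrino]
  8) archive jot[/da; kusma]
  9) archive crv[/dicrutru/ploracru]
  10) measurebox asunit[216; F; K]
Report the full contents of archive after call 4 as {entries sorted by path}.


Answer: {da=plutri, dicrutru/, dicrutru/trofeg=fojo, flepra=dofuz, tubejo=tople_and}

Derivation:
>> archive crv(p='/dicrutru')
<< ok
>> archive jot(p='/dicrutru/trofeg', c='fojo')
<< created
>> archive cull(p='/dicrutru')
<< ToolError: not empty
>> archive jot(p='/da', c='plutri')
<< created
>> archive crv(p='/bodrino')
<< ok
>> archive crv(p='/dicrutru/fix')
<< ok
>> archive peekin(p='/bodrino')
<< []
>> archive jot(p='/da', c='kusma')
<< overwrote
>> archive crv(p='/dicrutru/ploracru')
<< ok
>> measurebox asunit(v='216', u_from='F', u_to='K')
<< 67567/180


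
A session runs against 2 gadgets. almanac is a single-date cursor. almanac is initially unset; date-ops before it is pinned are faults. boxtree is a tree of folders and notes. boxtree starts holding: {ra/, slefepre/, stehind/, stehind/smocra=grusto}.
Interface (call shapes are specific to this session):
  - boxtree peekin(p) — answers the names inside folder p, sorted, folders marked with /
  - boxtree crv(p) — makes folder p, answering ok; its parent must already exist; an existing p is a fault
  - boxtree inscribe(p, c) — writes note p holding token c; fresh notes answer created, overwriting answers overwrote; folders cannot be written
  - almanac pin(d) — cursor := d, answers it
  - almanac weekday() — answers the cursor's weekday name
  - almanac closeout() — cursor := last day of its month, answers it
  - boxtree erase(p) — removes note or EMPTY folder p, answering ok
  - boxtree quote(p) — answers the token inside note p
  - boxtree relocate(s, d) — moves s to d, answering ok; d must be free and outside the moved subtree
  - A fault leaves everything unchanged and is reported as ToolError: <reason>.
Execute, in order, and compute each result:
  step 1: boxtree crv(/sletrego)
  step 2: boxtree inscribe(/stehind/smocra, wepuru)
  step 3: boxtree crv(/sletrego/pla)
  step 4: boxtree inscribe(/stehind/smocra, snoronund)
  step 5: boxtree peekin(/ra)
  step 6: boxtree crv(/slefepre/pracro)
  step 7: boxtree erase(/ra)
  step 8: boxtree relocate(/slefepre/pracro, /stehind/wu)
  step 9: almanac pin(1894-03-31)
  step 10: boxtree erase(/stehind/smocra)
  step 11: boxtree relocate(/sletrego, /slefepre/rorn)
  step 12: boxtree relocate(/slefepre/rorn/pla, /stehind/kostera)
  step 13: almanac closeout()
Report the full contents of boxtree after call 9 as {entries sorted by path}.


Answer: {slefepre/, sletrego/, sletrego/pla/, stehind/, stehind/smocra=snoronund, stehind/wu/}

Derivation:
[in] boxtree crv p=/sletrego
[out] ok
[in] boxtree inscribe p=/stehind/smocra c=wepuru
[out] overwrote
[in] boxtree crv p=/sletrego/pla
[out] ok
[in] boxtree inscribe p=/stehind/smocra c=snoronund
[out] overwrote
[in] boxtree peekin p=/ra
[out] []
[in] boxtree crv p=/slefepre/pracro
[out] ok
[in] boxtree erase p=/ra
[out] ok
[in] boxtree relocate s=/slefepre/pracro d=/stehind/wu
[out] ok
[in] almanac pin d=1894-03-31
[out] 1894-03-31
[in] boxtree erase p=/stehind/smocra
[out] ok
[in] boxtree relocate s=/sletrego d=/slefepre/rorn
[out] ok
[in] boxtree relocate s=/slefepre/rorn/pla d=/stehind/kostera
[out] ok
[in] almanac closeout
[out] 1894-03-31


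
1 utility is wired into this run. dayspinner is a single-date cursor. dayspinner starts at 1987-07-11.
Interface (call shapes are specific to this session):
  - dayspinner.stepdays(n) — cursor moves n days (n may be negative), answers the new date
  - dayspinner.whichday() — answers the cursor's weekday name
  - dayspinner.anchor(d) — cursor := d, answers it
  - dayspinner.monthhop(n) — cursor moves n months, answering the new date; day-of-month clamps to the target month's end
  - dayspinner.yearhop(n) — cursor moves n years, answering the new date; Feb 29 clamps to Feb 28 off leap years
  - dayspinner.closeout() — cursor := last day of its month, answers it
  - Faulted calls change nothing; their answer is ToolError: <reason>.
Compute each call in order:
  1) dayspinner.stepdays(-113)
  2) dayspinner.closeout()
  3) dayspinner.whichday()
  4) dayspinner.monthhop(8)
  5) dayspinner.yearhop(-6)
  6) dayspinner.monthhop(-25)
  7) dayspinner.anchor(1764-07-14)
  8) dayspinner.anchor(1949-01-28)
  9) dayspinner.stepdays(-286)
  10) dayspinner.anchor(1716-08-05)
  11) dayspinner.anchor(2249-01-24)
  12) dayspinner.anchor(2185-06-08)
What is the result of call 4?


Answer: 1987-11-30

Derivation:
Now I run stepdays passing -113, — result: 1987-03-20.
I call closeout(), — result: 1987-03-31.
Then whichday(), — result: Tuesday.
I call monthhop passing 8, and get 1987-11-30.
Now I run yearhop passing -6, → 1981-11-30.
I run monthhop passing -25, giving 1979-10-30.
Calling anchor passing 1764-07-14, → 1764-07-14.
Then anchor passing 1949-01-28, and get 1949-01-28.
Invoking stepdays passing -286, → 1948-04-17.
Then anchor passing 1716-08-05, → 1716-08-05.
Then anchor passing 2249-01-24, — result: 2249-01-24.
Calling anchor passing 2185-06-08, yielding 2185-06-08.


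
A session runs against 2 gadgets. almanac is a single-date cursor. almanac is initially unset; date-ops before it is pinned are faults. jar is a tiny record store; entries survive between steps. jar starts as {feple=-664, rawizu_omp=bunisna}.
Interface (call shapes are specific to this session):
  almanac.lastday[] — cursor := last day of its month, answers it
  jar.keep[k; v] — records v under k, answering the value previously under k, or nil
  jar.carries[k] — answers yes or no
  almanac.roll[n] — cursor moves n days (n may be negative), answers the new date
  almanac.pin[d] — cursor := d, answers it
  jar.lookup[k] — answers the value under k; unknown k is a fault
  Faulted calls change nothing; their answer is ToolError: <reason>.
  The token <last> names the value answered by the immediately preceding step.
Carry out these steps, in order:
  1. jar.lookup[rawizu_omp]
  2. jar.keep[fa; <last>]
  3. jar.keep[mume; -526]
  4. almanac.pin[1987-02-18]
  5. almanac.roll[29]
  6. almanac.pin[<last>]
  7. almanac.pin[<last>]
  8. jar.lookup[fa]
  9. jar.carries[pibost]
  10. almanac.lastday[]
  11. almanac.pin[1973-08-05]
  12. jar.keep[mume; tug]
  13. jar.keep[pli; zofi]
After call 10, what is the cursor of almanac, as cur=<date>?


Answer: cur=1987-03-31

Derivation:
[in] jar.lookup k='rawizu_omp'
= bunisna
[in] jar.keep k='fa' v='<last>'
= nil
[in] jar.keep k='mume' v='-526'
= nil
[in] almanac.pin d='1987-02-18'
= 1987-02-18
[in] almanac.roll n='29'
= 1987-03-19
[in] almanac.pin d='<last>'
= 1987-03-19
[in] almanac.pin d='<last>'
= 1987-03-19
[in] jar.lookup k='fa'
= bunisna
[in] jar.carries k='pibost'
= no
[in] almanac.lastday
= 1987-03-31
[in] almanac.pin d='1973-08-05'
= 1973-08-05
[in] jar.keep k='mume' v='tug'
= -526
[in] jar.keep k='pli' v='zofi'
= nil


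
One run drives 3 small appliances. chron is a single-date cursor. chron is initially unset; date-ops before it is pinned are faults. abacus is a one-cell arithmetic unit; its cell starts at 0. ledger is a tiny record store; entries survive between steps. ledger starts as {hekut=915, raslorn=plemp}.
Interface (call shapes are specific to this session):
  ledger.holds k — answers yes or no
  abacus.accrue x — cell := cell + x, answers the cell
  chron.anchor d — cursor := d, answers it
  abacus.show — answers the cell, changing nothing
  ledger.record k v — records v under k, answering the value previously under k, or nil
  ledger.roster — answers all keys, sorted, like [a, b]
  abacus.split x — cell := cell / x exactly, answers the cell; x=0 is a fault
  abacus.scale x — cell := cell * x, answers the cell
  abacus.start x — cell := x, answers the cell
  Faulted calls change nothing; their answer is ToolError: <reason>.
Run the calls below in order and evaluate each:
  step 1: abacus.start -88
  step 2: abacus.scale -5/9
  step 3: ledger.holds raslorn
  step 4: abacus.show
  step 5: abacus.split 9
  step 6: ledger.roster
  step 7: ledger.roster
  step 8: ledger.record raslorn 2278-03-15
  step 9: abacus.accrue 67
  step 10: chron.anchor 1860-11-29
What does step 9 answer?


Answer: 5867/81

Derivation:
~$ abacus.start x→-88
[out] -88
~$ abacus.scale x→-5/9
[out] 440/9
~$ ledger.holds k→raslorn
[out] yes
~$ abacus.show
[out] 440/9
~$ abacus.split x→9
[out] 440/81
~$ ledger.roster
[out] [hekut, raslorn]
~$ ledger.roster
[out] [hekut, raslorn]
~$ ledger.record k→raslorn v→2278-03-15
[out] plemp
~$ abacus.accrue x→67
[out] 5867/81
~$ chron.anchor d→1860-11-29
[out] 1860-11-29


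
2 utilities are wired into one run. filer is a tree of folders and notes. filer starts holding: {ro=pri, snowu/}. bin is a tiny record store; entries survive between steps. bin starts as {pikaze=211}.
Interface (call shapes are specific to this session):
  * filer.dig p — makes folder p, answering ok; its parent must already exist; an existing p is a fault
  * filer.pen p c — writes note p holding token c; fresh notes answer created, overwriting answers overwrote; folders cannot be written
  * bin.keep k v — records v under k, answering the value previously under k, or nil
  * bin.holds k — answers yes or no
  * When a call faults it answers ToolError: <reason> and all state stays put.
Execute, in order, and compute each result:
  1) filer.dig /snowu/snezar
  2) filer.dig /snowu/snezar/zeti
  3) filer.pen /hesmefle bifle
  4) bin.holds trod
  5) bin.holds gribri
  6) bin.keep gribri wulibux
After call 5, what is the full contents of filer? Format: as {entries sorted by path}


% 1. dig(p→/snowu/snezar) : ok
% 2. dig(p→/snowu/snezar/zeti) : ok
% 3. pen(p→/hesmefle, c→bifle) : created
% 4. holds(k→trod) : no
% 5. holds(k→gribri) : no
% 6. keep(k→gribri, v→wulibux) : nil

Answer: {hesmefle=bifle, ro=pri, snowu/, snowu/snezar/, snowu/snezar/zeti/}


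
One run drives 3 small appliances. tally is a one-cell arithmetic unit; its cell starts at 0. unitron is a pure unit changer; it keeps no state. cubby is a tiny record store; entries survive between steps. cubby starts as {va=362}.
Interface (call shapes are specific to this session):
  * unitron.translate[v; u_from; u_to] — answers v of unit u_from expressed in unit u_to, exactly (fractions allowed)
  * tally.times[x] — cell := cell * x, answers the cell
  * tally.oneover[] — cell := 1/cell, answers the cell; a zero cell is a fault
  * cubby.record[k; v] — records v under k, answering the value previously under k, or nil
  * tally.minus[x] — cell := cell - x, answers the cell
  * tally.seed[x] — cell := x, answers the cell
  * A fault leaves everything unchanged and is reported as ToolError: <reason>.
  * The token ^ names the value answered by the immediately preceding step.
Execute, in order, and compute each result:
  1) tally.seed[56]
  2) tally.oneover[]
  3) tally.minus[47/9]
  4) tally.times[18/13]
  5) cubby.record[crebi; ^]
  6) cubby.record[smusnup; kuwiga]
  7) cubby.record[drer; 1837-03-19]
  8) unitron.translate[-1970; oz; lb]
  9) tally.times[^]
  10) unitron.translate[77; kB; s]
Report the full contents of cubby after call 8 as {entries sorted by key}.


Answer: {crebi=-2623/364, drer=1837-03-19, smusnup=kuwiga, va=362}

Derivation:
% 1. tally.seed(x=56) : 56
% 2. tally.oneover() : 1/56
% 3. tally.minus(x=47/9) : -2623/504
% 4. tally.times(x=18/13) : -2623/364
% 5. cubby.record(k=crebi, v=^) : nil
% 6. cubby.record(k=smusnup, v=kuwiga) : nil
% 7. cubby.record(k=drer, v=1837-03-19) : nil
% 8. unitron.translate(v=-1970, u_from=oz, u_to=lb) : -985/8
% 9. tally.times(x=^) : 2583655/2912
% 10. unitron.translate(v=77, u_from=kB, u_to=s) : ToolError: incompatible units


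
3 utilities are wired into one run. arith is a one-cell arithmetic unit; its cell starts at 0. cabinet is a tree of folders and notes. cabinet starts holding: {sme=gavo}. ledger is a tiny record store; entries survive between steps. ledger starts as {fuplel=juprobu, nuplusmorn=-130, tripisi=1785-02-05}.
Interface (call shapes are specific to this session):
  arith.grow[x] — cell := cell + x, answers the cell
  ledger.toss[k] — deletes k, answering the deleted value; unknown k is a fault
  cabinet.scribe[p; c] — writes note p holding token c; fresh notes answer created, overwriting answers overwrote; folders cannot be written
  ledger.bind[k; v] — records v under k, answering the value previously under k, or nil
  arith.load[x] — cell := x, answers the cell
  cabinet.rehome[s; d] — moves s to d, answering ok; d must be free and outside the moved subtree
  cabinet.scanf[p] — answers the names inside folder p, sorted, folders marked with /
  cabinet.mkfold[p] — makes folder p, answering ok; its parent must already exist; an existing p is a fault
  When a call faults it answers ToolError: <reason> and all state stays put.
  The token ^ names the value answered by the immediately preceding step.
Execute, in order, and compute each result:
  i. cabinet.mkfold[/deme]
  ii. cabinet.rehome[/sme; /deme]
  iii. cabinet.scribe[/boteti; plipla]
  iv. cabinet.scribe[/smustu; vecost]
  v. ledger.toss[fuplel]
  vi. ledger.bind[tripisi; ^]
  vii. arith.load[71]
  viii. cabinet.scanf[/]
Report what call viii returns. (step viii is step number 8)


>>> mkfold p=/deme
= ok
>>> rehome s=/sme d=/deme
= ToolError: exists
>>> scribe p=/boteti c=plipla
= created
>>> scribe p=/smustu c=vecost
= created
>>> toss k=fuplel
= juprobu
>>> bind k=tripisi v=^
= 1785-02-05
>>> load x=71
= 71
>>> scanf p=/
= [boteti, deme/, sme, smustu]

Answer: [boteti, deme/, sme, smustu]


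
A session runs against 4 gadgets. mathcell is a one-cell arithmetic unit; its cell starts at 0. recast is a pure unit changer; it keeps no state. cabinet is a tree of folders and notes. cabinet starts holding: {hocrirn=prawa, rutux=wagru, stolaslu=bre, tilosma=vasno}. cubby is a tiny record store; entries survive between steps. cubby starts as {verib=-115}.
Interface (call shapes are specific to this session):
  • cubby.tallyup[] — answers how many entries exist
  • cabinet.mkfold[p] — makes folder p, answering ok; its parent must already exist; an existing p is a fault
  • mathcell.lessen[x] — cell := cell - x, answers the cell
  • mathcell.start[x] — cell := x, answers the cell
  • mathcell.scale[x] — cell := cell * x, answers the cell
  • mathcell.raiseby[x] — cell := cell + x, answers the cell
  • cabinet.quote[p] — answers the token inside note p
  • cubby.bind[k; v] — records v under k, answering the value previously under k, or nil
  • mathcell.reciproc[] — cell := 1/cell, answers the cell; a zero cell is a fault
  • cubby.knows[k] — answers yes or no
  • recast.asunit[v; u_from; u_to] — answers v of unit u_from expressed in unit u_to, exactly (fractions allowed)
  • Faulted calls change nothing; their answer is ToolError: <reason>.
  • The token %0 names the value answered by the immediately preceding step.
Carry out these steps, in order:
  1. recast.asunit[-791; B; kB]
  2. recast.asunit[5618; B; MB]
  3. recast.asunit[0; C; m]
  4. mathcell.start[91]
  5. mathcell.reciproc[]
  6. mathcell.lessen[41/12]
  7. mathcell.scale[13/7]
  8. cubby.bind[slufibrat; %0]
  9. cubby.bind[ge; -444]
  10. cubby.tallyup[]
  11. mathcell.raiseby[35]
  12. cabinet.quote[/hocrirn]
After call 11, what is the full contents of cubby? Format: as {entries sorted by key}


I run recast.asunit with v→-791, u_from→B, u_to→kB, → -791/1000.
I try recast.asunit with v→5618, u_from→B, u_to→MB, which returns 2809/500000.
Now I run recast.asunit with v→0, u_from→C, u_to→m, → ToolError: incompatible units.
Next I call mathcell.start with x→91, and get 91.
Calling mathcell.reciproc, yielding 1/91.
Next I call mathcell.lessen with x→41/12, yielding -3719/1092.
Now I run mathcell.scale with x→13/7, which returns -3719/588.
I run cubby.bind with k→slufibrat, v→%0, → nil.
I run cubby.bind with k→ge, v→-444, — result: nil.
I call cubby.tallyup(), and see 3.
I try mathcell.raiseby with x→35, and observe 16861/588.
I use cabinet.quote with p→/hocrirn, and see prawa.

Answer: {ge=-444, slufibrat=-3719/588, verib=-115}


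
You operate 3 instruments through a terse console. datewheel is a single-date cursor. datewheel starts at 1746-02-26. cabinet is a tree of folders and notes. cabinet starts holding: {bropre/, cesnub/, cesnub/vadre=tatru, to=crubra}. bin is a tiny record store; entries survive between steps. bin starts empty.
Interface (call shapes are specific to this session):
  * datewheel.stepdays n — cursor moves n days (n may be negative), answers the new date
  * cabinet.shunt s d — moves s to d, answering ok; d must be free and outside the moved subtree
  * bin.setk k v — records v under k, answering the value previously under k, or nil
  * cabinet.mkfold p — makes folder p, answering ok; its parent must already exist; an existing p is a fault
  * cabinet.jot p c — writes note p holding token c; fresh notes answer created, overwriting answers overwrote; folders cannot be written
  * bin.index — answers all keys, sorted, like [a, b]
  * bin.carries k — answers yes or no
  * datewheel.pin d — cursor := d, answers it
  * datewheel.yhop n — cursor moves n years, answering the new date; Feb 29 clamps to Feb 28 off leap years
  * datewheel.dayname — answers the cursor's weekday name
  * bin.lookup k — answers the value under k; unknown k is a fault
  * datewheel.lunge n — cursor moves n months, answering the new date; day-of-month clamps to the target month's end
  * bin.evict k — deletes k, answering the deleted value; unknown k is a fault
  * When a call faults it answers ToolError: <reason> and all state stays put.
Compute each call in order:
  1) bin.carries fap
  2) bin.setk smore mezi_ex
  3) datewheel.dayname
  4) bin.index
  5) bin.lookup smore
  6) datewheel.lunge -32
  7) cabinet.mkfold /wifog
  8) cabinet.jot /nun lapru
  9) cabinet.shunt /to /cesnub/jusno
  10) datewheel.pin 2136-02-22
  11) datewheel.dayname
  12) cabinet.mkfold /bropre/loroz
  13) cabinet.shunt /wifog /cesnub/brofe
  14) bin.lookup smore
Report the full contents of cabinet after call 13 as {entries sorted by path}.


>> bin.carries(k: fap)
<< no
>> bin.setk(k: smore, v: mezi_ex)
<< nil
>> datewheel.dayname()
<< Saturday
>> bin.index()
<< [smore]
>> bin.lookup(k: smore)
<< mezi_ex
>> datewheel.lunge(n: -32)
<< 1743-06-26
>> cabinet.mkfold(p: /wifog)
<< ok
>> cabinet.jot(p: /nun, c: lapru)
<< created
>> cabinet.shunt(s: /to, d: /cesnub/jusno)
<< ok
>> datewheel.pin(d: 2136-02-22)
<< 2136-02-22
>> datewheel.dayname()
<< Wednesday
>> cabinet.mkfold(p: /bropre/loroz)
<< ok
>> cabinet.shunt(s: /wifog, d: /cesnub/brofe)
<< ok
>> bin.lookup(k: smore)
<< mezi_ex

Answer: {bropre/, bropre/loroz/, cesnub/, cesnub/brofe/, cesnub/jusno=crubra, cesnub/vadre=tatru, nun=lapru}


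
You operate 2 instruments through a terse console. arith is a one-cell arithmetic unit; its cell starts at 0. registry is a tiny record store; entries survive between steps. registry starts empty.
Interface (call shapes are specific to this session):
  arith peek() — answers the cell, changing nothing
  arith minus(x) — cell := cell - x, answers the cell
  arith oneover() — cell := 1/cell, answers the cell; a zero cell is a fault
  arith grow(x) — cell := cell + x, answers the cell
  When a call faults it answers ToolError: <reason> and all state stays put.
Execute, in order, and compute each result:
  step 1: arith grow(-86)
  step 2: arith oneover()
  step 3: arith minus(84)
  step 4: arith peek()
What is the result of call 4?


Answer: -7225/86

Derivation:
==> arith grow(x=-86)
<== -86
==> arith oneover()
<== -1/86
==> arith minus(x=84)
<== -7225/86
==> arith peek()
<== -7225/86


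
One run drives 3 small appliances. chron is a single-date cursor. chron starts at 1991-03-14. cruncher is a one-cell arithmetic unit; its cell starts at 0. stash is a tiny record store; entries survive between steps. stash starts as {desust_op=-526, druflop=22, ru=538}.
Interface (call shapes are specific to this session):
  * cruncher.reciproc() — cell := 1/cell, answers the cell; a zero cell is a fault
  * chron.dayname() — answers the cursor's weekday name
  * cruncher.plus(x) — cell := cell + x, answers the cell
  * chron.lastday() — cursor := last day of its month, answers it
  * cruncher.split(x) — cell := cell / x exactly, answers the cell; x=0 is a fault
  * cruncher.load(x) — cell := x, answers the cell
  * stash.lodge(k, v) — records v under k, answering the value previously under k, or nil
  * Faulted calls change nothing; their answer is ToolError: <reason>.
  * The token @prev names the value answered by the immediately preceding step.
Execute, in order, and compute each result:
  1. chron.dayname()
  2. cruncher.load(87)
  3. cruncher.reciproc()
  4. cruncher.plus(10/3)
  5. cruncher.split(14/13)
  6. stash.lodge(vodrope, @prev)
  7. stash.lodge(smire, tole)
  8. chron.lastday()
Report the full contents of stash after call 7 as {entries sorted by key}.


;; dayname() ~> Thursday
;; load(x=87) ~> 87
;; reciproc() ~> 1/87
;; plus(x=10/3) ~> 97/29
;; split(x=14/13) ~> 1261/406
;; lodge(k=vodrope, v=@prev) ~> nil
;; lodge(k=smire, v=tole) ~> nil
;; lastday() ~> 1991-03-31

Answer: {desust_op=-526, druflop=22, ru=538, smire=tole, vodrope=1261/406}
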